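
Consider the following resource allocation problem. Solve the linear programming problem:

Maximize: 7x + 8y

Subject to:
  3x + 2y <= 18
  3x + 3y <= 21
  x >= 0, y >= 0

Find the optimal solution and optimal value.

Feasible vertices: (0, 0), (0, 7), (4, 3), (6, 0)
Objective 7x + 8y at each:
  (0, 0): 0
  (0, 7): 56
  (4, 3): 52
  (6, 0): 42
Maximum is 56 at (0, 7).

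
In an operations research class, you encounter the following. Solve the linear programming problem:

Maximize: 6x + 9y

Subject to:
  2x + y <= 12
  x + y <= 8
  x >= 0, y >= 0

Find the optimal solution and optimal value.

Feasible vertices: (0, 0), (0, 8), (4, 4), (6, 0)
Objective 6x + 9y at each:
  (0, 0): 0
  (0, 8): 72
  (4, 4): 60
  (6, 0): 36
Maximum is 72 at (0, 8).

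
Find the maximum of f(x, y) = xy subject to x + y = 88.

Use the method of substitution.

Substitute y = 88 - x into f(x,y) = xy:
g(x) = x(88 - x) = 88x - x^2
g'(x) = 88 - 2x = 0  =>  x = 44
y = 88 - 44 = 44
Maximum value = 44 * 44 = 1936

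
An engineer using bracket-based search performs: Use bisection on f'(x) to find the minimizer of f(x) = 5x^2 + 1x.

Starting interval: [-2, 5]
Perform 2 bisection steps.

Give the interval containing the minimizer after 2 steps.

Finding critical point of f(x) = 5x^2 + 1x using bisection on f'(x) = 10x + 1.
f'(x) = 0 when x = -1/10.
Starting interval: [-2, 5]
Step 1: mid = 3/2, f'(mid) = 16, new interval = [-2, 3/2]
Step 2: mid = -1/4, f'(mid) = -3/2, new interval = [-1/4, 3/2]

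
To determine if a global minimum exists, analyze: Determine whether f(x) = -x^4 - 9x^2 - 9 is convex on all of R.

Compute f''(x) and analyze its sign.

f(x) = -x^4 - 9x^2 - 9
f'(x) = -4x^3 + -18x
f''(x) = -12x^2 + -18
f''(x) = -12x^2 + -18 <= -18 < 0 for all x
Therefore, f is concave on R.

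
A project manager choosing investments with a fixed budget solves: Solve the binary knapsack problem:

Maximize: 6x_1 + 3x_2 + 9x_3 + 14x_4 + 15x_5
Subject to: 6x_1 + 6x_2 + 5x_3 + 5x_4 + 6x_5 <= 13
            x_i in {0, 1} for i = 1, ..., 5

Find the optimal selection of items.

Items: item 1 (v=6, w=6), item 2 (v=3, w=6), item 3 (v=9, w=5), item 4 (v=14, w=5), item 5 (v=15, w=6)
Capacity: 13
Checking all 32 subsets (w = total weight, v = total value):
  {}: w = 0, v = 0
  {1}: w = 6, v = 6
  {2}: w = 6, v = 3
  {3}: w = 5, v = 9
  {4}: w = 5, v = 14
  {5}: w = 6, v = 15
  {1, 2}: w = 12, v = 9
  {1, 3}: w = 11, v = 15
  {1, 4}: w = 11, v = 20
  {1, 5}: w = 12, v = 21
  {2, 3}: w = 11, v = 12
  {2, 4}: w = 11, v = 17
  {2, 5}: w = 12, v = 18
  {3, 4}: w = 10, v = 23
  {3, 5}: w = 11, v = 24
  {4, 5}: w = 11, v = 29
  {1, 2, 3}: w = 17 > 13, infeasible
  {1, 2, 4}: w = 17 > 13, infeasible
  {1, 2, 5}: w = 18 > 13, infeasible
  {1, 3, 4}: w = 16 > 13, infeasible
  {1, 3, 5}: w = 17 > 13, infeasible
  {1, 4, 5}: w = 17 > 13, infeasible
  {2, 3, 4}: w = 16 > 13, infeasible
  {2, 3, 5}: w = 17 > 13, infeasible
  {2, 4, 5}: w = 17 > 13, infeasible
  {3, 4, 5}: w = 16 > 13, infeasible
  {1, 2, 3, 4}: w = 22 > 13, infeasible
  {1, 2, 3, 5}: w = 23 > 13, infeasible
  {1, 2, 4, 5}: w = 23 > 13, infeasible
  {1, 3, 4, 5}: w = 22 > 13, infeasible
  {2, 3, 4, 5}: w = 22 > 13, infeasible
  {1, 2, 3, 4, 5}: w = 28 > 13, infeasible
Best feasible subset: items [4, 5]
Total weight: 11 <= 13, total value: 29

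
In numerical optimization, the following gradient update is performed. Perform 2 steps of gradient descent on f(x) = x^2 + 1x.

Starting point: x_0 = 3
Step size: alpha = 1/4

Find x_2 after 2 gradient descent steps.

f(x) = x^2 + 1x, f'(x) = 2x + (1)
Step 1: f'(3) = 7, x_1 = 3 - 1/4 * 7 = 5/4
Step 2: f'(5/4) = 7/2, x_2 = 5/4 - 1/4 * 7/2 = 3/8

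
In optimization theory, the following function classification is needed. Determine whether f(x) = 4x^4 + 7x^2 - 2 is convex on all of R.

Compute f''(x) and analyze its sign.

f(x) = 4x^4 + 7x^2 - 2
f'(x) = 16x^3 + 14x
f''(x) = 48x^2 + 14
f''(x) = 48x^2 + 14 >= 14 > 0 for all x
Therefore, f is convex on R.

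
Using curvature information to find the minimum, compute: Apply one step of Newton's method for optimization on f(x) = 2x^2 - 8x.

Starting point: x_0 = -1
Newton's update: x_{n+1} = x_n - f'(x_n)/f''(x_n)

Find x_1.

f(x) = 2x^2 - 8x
f'(x) = 4x + (-8), f''(x) = 4
Newton step: x_1 = x_0 - f'(x_0)/f''(x_0)
f'(-1) = -12
x_1 = -1 - -12/4 = 2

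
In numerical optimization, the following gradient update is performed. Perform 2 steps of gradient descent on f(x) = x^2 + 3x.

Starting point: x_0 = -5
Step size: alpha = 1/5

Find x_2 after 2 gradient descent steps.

f(x) = x^2 + 3x, f'(x) = 2x + (3)
Step 1: f'(-5) = -7, x_1 = -5 - 1/5 * -7 = -18/5
Step 2: f'(-18/5) = -21/5, x_2 = -18/5 - 1/5 * -21/5 = -69/25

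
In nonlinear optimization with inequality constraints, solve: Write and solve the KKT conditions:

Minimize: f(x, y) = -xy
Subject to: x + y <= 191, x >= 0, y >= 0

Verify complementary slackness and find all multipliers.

Problem: min -xy s.t. x + y <= 191 (multiplier lambda), x >= 0 (mu_x), y >= 0 (mu_y)
KKT stationarity: -y + lambda - mu_x = 0, -x + lambda - mu_y = 0, with lambda, mu_x, mu_y >= 0
Complementary slackness: lambda*(x + y - 191) = 0, mu_x*x = 0, mu_y*y = 0
If lambda = 0: y = -mu_x <= 0 and x = -mu_y <= 0 force x = y = 0 with f = 0; but x = y = 191/2 is feasible with f = -36481/4 < 0, so this is not the minimum. Hence lambda > 0 and x + y = 191.
Try x > 0, y > 0 (so mu_x = mu_y = 0): y = lambda, x = lambda => x = y = lambda
x + y = 191 => 2*lambda = 191 => lambda = 191/2
x* = y* = 191/2 > 0, consistent with mu_x = mu_y = 0.
(Any feasible point with x = 0 or y = 0 has f = 0 > -36481/4, so the minimum is not on those boundaries.)
min(-xy) = -36481/4 (i.e. max xy = 36481/4)
Multipliers: lambda = 191/2, mu_x = 0, mu_y = 0
Complementary slackness: lambda*(x + y - 191) = 191/2*(191/2 + 191/2 - 191) = 0, mu_x*x = 0*191/2 = 0, mu_y*y = 0*191/2 = 0. Satisfied.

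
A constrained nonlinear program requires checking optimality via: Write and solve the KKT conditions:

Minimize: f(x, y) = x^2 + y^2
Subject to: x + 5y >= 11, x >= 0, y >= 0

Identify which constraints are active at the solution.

KKT conditions for min x^2 + y^2 s.t. 1x + 5y >= 11, x >= 0, y >= 0:
Stationarity: 2x = mu*1 + mu_x, 2y = mu*5 + mu_y, with mu, mu_x, mu_y >= 0
Complementary slackness: mu*(x + 5y - 11) = 0, mu_x*x = 0, mu_y*y = 0
(0, 0) is infeasible (1*0 + 5*0 < 11), so if mu = 0 stationarity would force x = mu_x/2 >= 0, y = mu_y/2 >= 0 with mu_x*x = mu_y*y = 0, i.e. x = y = 0: contradiction. Hence mu > 0 and x + 5y = 11 is active.
Try x > 0, y > 0 (so mu_x = mu_y = 0): x = 1*mu/2, y = 5*mu/2
Substitute: 1*(1*mu/2) + 5*(5*mu/2) = 11
  mu*26/2 = 11 => mu = 11/13
x* = 11/26 > 0, y* = 55/26 > 0, consistent with mu_x = mu_y = 0.
f is convex and the constraints are linear, so this KKT point is the global minimum.
f* = 121/26
Active constraints: x + 5y >= 11 (holds with equality, mu = 11/13 > 0); x >= 0 and y >= 0 are inactive (mu_x = mu_y = 0).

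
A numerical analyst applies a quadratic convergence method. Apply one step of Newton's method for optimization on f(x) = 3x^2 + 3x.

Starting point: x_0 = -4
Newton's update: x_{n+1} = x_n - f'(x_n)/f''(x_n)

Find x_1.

f(x) = 3x^2 + 3x
f'(x) = 6x + (3), f''(x) = 6
Newton step: x_1 = x_0 - f'(x_0)/f''(x_0)
f'(-4) = -21
x_1 = -4 - -21/6 = -1/2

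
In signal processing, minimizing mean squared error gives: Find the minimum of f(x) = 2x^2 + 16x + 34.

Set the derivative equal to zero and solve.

f(x) = 2x^2 + 16x + 34
f'(x) = 4x + (16) = 0
x = -16/4 = -4
f(-4) = 2
Since f''(x) = 4 > 0, this is a minimum.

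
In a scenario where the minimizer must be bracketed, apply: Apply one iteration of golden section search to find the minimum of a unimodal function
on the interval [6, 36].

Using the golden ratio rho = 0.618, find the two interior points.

Golden section search on [6, 36].
Golden ratio rho = 0.618 (approx).
Interior points:
  x_1 = 6 + (1-0.618)*30 = 17.4600
  x_2 = 6 + 0.618*30 = 24.5400
Compare f(x_1) and f(x_2) to determine which subinterval to keep.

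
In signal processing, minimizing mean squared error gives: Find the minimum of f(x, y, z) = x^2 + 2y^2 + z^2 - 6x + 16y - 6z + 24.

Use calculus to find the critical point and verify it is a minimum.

f(x,y,z) = x^2 + 2y^2 + z^2 - 6x + 16y - 6z + 24
df/dx = 2x + (-6) = 0 => x = 3
df/dy = 4y + (16) = 0 => y = -4
df/dz = 2z + (-6) = 0 => z = 3
f(3,-4,3) = 1*(3)^2 + 2*(-4)^2 + 1*(3)^2 + -6*(3) + 16*(-4) + -6*(3) + 24 = -26
Hessian is diagonal with entries 2, 4, 2 > 0, confirmed minimum.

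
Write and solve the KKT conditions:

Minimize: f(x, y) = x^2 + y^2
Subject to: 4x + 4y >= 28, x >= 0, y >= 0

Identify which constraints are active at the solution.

KKT conditions for min x^2 + y^2 s.t. 4x + 4y >= 28, x >= 0, y >= 0:
Stationarity: 2x = mu*4 + mu_x, 2y = mu*4 + mu_y, with mu, mu_x, mu_y >= 0
Complementary slackness: mu*(4x + 4y - 28) = 0, mu_x*x = 0, mu_y*y = 0
(0, 0) is infeasible (4*0 + 4*0 < 28), so if mu = 0 stationarity would force x = mu_x/2 >= 0, y = mu_y/2 >= 0 with mu_x*x = mu_y*y = 0, i.e. x = y = 0: contradiction. Hence mu > 0 and 4x + 4y = 28 is active.
Try x > 0, y > 0 (so mu_x = mu_y = 0): x = 4*mu/2, y = 4*mu/2
Substitute: 4*(4*mu/2) + 4*(4*mu/2) = 28
  mu*32/2 = 28 => mu = 7/4
x* = 7/2 > 0, y* = 7/2 > 0, consistent with mu_x = mu_y = 0.
f is convex and the constraints are linear, so this KKT point is the global minimum.
f* = 49/2
Active constraints: 4x + 4y >= 28 (holds with equality, mu = 7/4 > 0); x >= 0 and y >= 0 are inactive (mu_x = mu_y = 0).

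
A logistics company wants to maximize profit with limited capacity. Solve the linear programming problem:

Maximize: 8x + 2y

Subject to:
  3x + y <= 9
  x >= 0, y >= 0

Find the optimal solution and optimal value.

The feasible region has vertices at [(0, 0), (3, 0), (0, 9)].
Checking objective 8x + 2y at each vertex:
  (0, 0): 8*0 + 2*0 = 0
  (3, 0): 8*3 + 2*0 = 24
  (0, 9): 8*0 + 2*9 = 18
Maximum is 24 at (3, 0).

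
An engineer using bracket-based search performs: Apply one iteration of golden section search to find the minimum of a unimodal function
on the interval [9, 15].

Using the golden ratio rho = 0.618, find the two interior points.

Golden section search on [9, 15].
Golden ratio rho = 0.618 (approx).
Interior points:
  x_1 = 9 + (1-0.618)*6 = 11.2920
  x_2 = 9 + 0.618*6 = 12.7080
Compare f(x_1) and f(x_2) to determine which subinterval to keep.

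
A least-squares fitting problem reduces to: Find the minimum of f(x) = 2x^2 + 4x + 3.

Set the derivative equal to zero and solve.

f(x) = 2x^2 + 4x + 3
f'(x) = 4x + (4) = 0
x = -4/4 = -1
f(-1) = 1
Since f''(x) = 4 > 0, this is a minimum.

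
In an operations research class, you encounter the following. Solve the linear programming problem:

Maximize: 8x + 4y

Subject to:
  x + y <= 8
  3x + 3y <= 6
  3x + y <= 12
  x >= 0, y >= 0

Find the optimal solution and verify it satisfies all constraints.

Feasible vertices: (0, 0), (0, 2), (2, 0)
Objective 8x + 4y at each vertex:
  (0, 0): 0
  (0, 2): 8
  (2, 0): 16
Maximum is 16 at (2, 0).
Verify constraints at (x, y) = (2, 0):
  1*2 + 1*0 = 2 <= 8
  3*2 + 3*0 = 6 <= 6 (active)
  3*2 + 1*0 = 6 <= 12
  x = 2 >= 0, y = 0 >= 0. All constraints satisfied.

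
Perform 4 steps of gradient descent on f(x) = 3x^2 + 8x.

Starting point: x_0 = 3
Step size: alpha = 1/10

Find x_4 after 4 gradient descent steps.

f(x) = 3x^2 + 8x, f'(x) = 6x + (8)
Step 1: f'(3) = 26, x_1 = 3 - 1/10 * 26 = 2/5
Step 2: f'(2/5) = 52/5, x_2 = 2/5 - 1/10 * 52/5 = -16/25
Step 3: f'(-16/25) = 104/25, x_3 = -16/25 - 1/10 * 104/25 = -132/125
Step 4: f'(-132/125) = 208/125, x_4 = -132/125 - 1/10 * 208/125 = -764/625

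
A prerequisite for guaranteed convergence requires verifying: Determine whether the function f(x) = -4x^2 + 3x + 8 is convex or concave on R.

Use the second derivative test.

f(x) = -4x^2 + 3x + 8
f'(x) = -8x + 3
f''(x) = -8
Since f''(x) = -8 < 0 for all x, f is concave on R.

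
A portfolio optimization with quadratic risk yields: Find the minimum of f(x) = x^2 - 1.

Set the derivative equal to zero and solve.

f(x) = x^2 - 1
f'(x) = 2x + (0) = 0
x = 0/2 = 0
f(0) = -1
Since f''(x) = 2 > 0, this is a minimum.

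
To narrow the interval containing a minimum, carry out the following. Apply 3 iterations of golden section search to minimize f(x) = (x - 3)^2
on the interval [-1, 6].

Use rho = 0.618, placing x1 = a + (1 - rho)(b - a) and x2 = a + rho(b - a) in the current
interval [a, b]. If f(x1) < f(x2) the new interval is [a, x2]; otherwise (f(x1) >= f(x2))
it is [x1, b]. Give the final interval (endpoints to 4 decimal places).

Golden section search for min of f(x) = (x - 3)^2 on [-1, 6].
Each step: x1 = a + (1 - rho)(b - a), x2 = a + rho(b - a); if f(x1) < f(x2) keep [a, x2], otherwise keep [x1, b].
Step 1: [-1.0000, 6.0000], x1=1.6740 (f=1.7583), x2=3.3260 (f=0.1063); f(x1) > f(x2) => keep [1.6740, 6.0000]
Step 2: [1.6740, 6.0000], x1=3.3265 (f=0.1066), x2=4.3475 (f=1.8157); f(x1) < f(x2) => keep [1.6740, 4.3475]
Step 3: [1.6740, 4.3475], x1=2.6953 (f=0.0929), x2=3.3262 (f=0.1064); f(x1) < f(x2) => keep [1.6740, 3.3262]
Final interval: [1.6740, 3.3262]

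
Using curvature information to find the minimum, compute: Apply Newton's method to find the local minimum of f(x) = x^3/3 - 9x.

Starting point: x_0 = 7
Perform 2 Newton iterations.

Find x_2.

f(x) = x^3/3 - 9x
f'(x) = x^2 - 9, f''(x) = 2x
Newton update: x_{n+1} = x_n - (x_n^2 - 9)/(2*x_n)
Step 1: x_0 = 7, f'=40, f''=14, x_1 = 29/7
Step 2: x_1 = 29/7, f'=400/49, f''=58/7, x_2 = 641/203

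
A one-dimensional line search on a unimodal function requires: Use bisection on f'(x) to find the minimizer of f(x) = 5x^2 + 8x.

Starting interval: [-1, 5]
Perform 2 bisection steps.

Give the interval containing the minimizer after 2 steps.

Finding critical point of f(x) = 5x^2 + 8x using bisection on f'(x) = 10x + 8.
f'(x) = 0 when x = -4/5.
Starting interval: [-1, 5]
Step 1: mid = 2, f'(mid) = 28, new interval = [-1, 2]
Step 2: mid = 1/2, f'(mid) = 13, new interval = [-1, 1/2]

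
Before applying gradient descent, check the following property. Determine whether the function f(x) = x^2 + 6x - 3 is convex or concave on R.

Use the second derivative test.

f(x) = x^2 + 6x - 3
f'(x) = 2x + 6
f''(x) = 2
Since f''(x) = 2 > 0 for all x, f is convex on R.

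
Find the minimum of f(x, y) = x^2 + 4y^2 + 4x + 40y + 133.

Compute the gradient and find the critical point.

f(x,y) = x^2 + 4y^2 + 4x + 40y + 133
df/dx = 2x + (4) = 0  =>  x = -2
df/dy = 8y + (40) = 0  =>  y = -5
f(-2, -5) = 1*(-2)^2 + 4*(-5)^2 + 4*(-2) + 40*(-5) + 133 = 29
Hessian is diagonal with entries 2, 8 > 0, so this is a minimum.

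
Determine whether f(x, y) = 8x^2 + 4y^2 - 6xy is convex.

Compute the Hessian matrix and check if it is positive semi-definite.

f(x,y) = 8x^2 + 4y^2 - 6xy
Hessian H = [[16, -6], [-6, 8]]
trace(H) = 24, det(H) = 92
Eigenvalues: (24 +/- sqrt(208)) / 2 = 19.21, 4.789
Since both eigenvalues > 0, f is convex.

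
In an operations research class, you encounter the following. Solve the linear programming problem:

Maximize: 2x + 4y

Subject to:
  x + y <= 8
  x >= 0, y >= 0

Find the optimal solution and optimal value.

The feasible region has vertices at [(0, 0), (8, 0), (0, 8)].
Checking objective 2x + 4y at each vertex:
  (0, 0): 2*0 + 4*0 = 0
  (8, 0): 2*8 + 4*0 = 16
  (0, 8): 2*0 + 4*8 = 32
Maximum is 32 at (0, 8).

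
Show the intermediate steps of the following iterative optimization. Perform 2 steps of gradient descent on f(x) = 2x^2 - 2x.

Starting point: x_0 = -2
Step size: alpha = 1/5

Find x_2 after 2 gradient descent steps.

f(x) = 2x^2 - 2x, f'(x) = 4x + (-2)
Step 1: f'(-2) = -10, x_1 = -2 - 1/5 * -10 = 0
Step 2: f'(0) = -2, x_2 = 0 - 1/5 * -2 = 2/5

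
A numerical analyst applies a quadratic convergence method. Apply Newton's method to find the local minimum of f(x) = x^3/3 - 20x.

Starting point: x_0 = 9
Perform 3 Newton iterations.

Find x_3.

f(x) = x^3/3 - 20x
f'(x) = x^2 - 20, f''(x) = 2x
Newton update: x_{n+1} = x_n - (x_n^2 - 20)/(2*x_n)
Step 1: x_0 = 9, f'=61, f''=18, x_1 = 101/18
Step 2: x_1 = 101/18, f'=3721/324, f''=101/9, x_2 = 16681/3636
Step 3: x_2 = 16681/3636, f'=13845841/13220496, f''=16681/1818, x_3 = 542665681/121304232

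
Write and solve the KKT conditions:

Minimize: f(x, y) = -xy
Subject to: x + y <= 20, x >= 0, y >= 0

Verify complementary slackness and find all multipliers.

Problem: min -xy s.t. x + y <= 20 (multiplier lambda), x >= 0 (mu_x), y >= 0 (mu_y)
KKT stationarity: -y + lambda - mu_x = 0, -x + lambda - mu_y = 0, with lambda, mu_x, mu_y >= 0
Complementary slackness: lambda*(x + y - 20) = 0, mu_x*x = 0, mu_y*y = 0
If lambda = 0: y = -mu_x <= 0 and x = -mu_y <= 0 force x = y = 0 with f = 0; but x = y = 10 is feasible with f = -100 < 0, so this is not the minimum. Hence lambda > 0 and x + y = 20.
Try x > 0, y > 0 (so mu_x = mu_y = 0): y = lambda, x = lambda => x = y = lambda
x + y = 20 => 2*lambda = 20 => lambda = 10
x* = y* = 10 > 0, consistent with mu_x = mu_y = 0.
(Any feasible point with x = 0 or y = 0 has f = 0 > -100, so the minimum is not on those boundaries.)
min(-xy) = -100 (i.e. max xy = 100)
Multipliers: lambda = 10, mu_x = 0, mu_y = 0
Complementary slackness: lambda*(x + y - 20) = 10*(10 + 10 - 20) = 0, mu_x*x = 0*10 = 0, mu_y*y = 0*10 = 0. Satisfied.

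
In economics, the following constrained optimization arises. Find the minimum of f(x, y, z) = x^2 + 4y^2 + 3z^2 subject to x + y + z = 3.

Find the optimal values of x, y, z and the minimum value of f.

Using Lagrange multipliers on f = x^2 + 4y^2 + 3z^2 with constraint x + y + z = 3:
Conditions: 2*1*x = lambda, 2*4*y = lambda, 2*3*z = lambda
So x = lambda/2, y = lambda/8, z = lambda/6
Substituting into constraint: lambda * (19/24) = 3
lambda = 72/19
x = 36/19, y = 9/19, z = 12/19
Minimum value = 108/19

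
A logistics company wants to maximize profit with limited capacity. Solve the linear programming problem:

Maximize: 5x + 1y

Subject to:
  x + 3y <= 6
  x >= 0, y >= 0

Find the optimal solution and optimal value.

The feasible region has vertices at [(0, 0), (6, 0), (0, 2)].
Checking objective 5x + 1y at each vertex:
  (0, 0): 5*0 + 1*0 = 0
  (6, 0): 5*6 + 1*0 = 30
  (0, 2): 5*0 + 1*2 = 2
Maximum is 30 at (6, 0).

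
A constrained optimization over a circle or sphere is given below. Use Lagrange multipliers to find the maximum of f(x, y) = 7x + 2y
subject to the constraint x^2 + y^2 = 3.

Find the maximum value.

Set up Lagrange conditions: grad f = lambda * grad g
  7 = 2*lambda*x
  2 = 2*lambda*y
From these: x/y = 7/2, so x = 7t, y = 2t for some t.
Substitute into constraint: (7t)^2 + (2t)^2 = 3
  t^2 * 53 = 3
  t = sqrt(3/53)
Maximum = 7*x + 2*y = (7^2 + 2^2)*t = 53 * sqrt(3/53) = sqrt(159)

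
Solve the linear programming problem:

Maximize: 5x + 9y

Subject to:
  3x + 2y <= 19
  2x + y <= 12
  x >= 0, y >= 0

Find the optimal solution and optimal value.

Feasible vertices: (0, 0), (0, 19/2), (5, 2), (6, 0)
Objective 5x + 9y at each:
  (0, 0): 0
  (0, 19/2): 171/2
  (5, 2): 43
  (6, 0): 30
Maximum is 171/2 at (0, 19/2).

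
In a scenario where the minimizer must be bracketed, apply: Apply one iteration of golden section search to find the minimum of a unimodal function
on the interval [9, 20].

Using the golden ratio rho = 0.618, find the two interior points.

Golden section search on [9, 20].
Golden ratio rho = 0.618 (approx).
Interior points:
  x_1 = 9 + (1-0.618)*11 = 13.2020
  x_2 = 9 + 0.618*11 = 15.7980
Compare f(x_1) and f(x_2) to determine which subinterval to keep.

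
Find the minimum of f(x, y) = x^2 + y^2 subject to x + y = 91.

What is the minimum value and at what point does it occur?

Substitute y = 91 - x into f(x,y) = x^2 + y^2:
g(x) = x^2 + (91 - x)^2 = 2x^2 - 182x + 8281
g'(x) = 4x - 182 = 0  =>  x = 91/2
y = 91 - 91/2 = 91/2
Minimum value = (91/2)^2 + (91/2)^2 = 8281/2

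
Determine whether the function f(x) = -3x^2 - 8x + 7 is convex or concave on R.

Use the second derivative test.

f(x) = -3x^2 - 8x + 7
f'(x) = -6x - 8
f''(x) = -6
Since f''(x) = -6 < 0 for all x, f is concave on R.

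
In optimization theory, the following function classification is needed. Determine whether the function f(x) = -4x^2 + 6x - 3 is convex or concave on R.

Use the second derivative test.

f(x) = -4x^2 + 6x - 3
f'(x) = -8x + 6
f''(x) = -8
Since f''(x) = -8 < 0 for all x, f is concave on R.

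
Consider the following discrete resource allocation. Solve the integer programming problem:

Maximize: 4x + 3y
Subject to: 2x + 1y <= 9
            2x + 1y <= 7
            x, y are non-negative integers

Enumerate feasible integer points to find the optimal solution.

Constraint 1: 2x + 1y <= 9
Constraint 2: 2x + 1y <= 7
Feasible x range (need y >= 0): 0 <= x <= min(9/2, 7/2) => x in {0, ..., 3}.
Enumerate feasible integer points row by row (the coefficient of y is 3 > 0, so for each x the largest feasible y gives the best value):
  x = 0: y <= min((9 - 2*0)/1, (7 - 2*0)/1) => y in {0, ..., 7}; best 4*0 + 3*7 = 21
  x = 1: y <= min((9 - 2*1)/1, (7 - 2*1)/1) => y in {0, ..., 5}; best 4*1 + 3*5 = 19
  x = 2: y <= min((9 - 2*2)/1, (7 - 2*2)/1) => y in {0, ..., 3}; best 4*2 + 3*3 = 17
  x = 3: y <= min((9 - 2*3)/1, (7 - 2*3)/1) => y in {0, ..., 1}; best 4*3 + 3*1 = 15
The maximum 4x + 3y = 21 is achieved at x = 0, y = 7.
Check: 2*0 + 1*7 = 7 <= 9 and 2*0 + 1*7 = 7 <= 7.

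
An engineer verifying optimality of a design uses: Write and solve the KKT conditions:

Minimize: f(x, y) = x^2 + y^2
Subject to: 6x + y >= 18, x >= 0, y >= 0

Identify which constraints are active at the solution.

KKT conditions for min x^2 + y^2 s.t. 6x + 1y >= 18, x >= 0, y >= 0:
Stationarity: 2x = mu*6 + mu_x, 2y = mu*1 + mu_y, with mu, mu_x, mu_y >= 0
Complementary slackness: mu*(6x + y - 18) = 0, mu_x*x = 0, mu_y*y = 0
(0, 0) is infeasible (6*0 + 1*0 < 18), so if mu = 0 stationarity would force x = mu_x/2 >= 0, y = mu_y/2 >= 0 with mu_x*x = mu_y*y = 0, i.e. x = y = 0: contradiction. Hence mu > 0 and 6x + y = 18 is active.
Try x > 0, y > 0 (so mu_x = mu_y = 0): x = 6*mu/2, y = 1*mu/2
Substitute: 6*(6*mu/2) + 1*(1*mu/2) = 18
  mu*37/2 = 18 => mu = 36/37
x* = 108/37 > 0, y* = 18/37 > 0, consistent with mu_x = mu_y = 0.
f is convex and the constraints are linear, so this KKT point is the global minimum.
f* = 324/37
Active constraints: 6x + y >= 18 (holds with equality, mu = 36/37 > 0); x >= 0 and y >= 0 are inactive (mu_x = mu_y = 0).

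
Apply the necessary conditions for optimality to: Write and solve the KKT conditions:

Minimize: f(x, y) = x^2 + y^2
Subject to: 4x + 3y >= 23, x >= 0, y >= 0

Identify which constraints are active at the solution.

KKT conditions for min x^2 + y^2 s.t. 4x + 3y >= 23, x >= 0, y >= 0:
Stationarity: 2x = mu*4 + mu_x, 2y = mu*3 + mu_y, with mu, mu_x, mu_y >= 0
Complementary slackness: mu*(4x + 3y - 23) = 0, mu_x*x = 0, mu_y*y = 0
(0, 0) is infeasible (4*0 + 3*0 < 23), so if mu = 0 stationarity would force x = mu_x/2 >= 0, y = mu_y/2 >= 0 with mu_x*x = mu_y*y = 0, i.e. x = y = 0: contradiction. Hence mu > 0 and 4x + 3y = 23 is active.
Try x > 0, y > 0 (so mu_x = mu_y = 0): x = 4*mu/2, y = 3*mu/2
Substitute: 4*(4*mu/2) + 3*(3*mu/2) = 23
  mu*25/2 = 23 => mu = 46/25
x* = 92/25 > 0, y* = 69/25 > 0, consistent with mu_x = mu_y = 0.
f is convex and the constraints are linear, so this KKT point is the global minimum.
f* = 529/25
Active constraints: 4x + 3y >= 23 (holds with equality, mu = 46/25 > 0); x >= 0 and y >= 0 are inactive (mu_x = mu_y = 0).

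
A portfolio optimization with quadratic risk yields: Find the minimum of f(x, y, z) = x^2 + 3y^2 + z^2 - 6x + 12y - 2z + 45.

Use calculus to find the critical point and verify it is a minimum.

f(x,y,z) = x^2 + 3y^2 + z^2 - 6x + 12y - 2z + 45
df/dx = 2x + (-6) = 0 => x = 3
df/dy = 6y + (12) = 0 => y = -2
df/dz = 2z + (-2) = 0 => z = 1
f(3,-2,1) = 1*(3)^2 + 3*(-2)^2 + 1*(1)^2 + -6*(3) + 12*(-2) + -2*(1) + 45 = 23
Hessian is diagonal with entries 2, 6, 2 > 0, confirmed minimum.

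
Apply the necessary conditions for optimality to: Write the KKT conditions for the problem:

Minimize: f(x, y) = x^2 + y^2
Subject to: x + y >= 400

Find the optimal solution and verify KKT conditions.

KKT conditions for min x^2 + y^2 s.t. x + y >= 400:
Stationarity: 2x = mu, 2y = mu
So x = y = mu/2.
Complementary slackness: mu*(x + y - 400) = 0
Primal feasibility: x + y >= 400; dual feasibility: mu >= 0
If mu = 0 then x = y = 0, but 0 + 0 < 400 is infeasible, so the constraint is active.
Constraint active: x + y = 2*(mu/2) = 400 => mu = 400
x = y = 200, f = 80000
Verify: stationarity 2*200 = 400 = mu; primal 200 + 200 = 400 >= 400; dual mu = 400 >= 0; complementary slackness 400*(400 - 400) = 0. All KKT conditions hold.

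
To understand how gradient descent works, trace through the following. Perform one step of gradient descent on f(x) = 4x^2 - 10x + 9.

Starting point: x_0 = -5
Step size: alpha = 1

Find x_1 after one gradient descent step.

f(x) = 4x^2 - 10x + 9
f'(x) = 8x - 10
f'(-5) = 8*-5 + (-10) = -50
x_1 = x_0 - alpha * f'(x_0) = -5 - 1 * -50 = 45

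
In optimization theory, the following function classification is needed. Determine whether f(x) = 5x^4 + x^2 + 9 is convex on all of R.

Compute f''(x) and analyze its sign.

f(x) = 5x^4 + x^2 + 9
f'(x) = 20x^3 + 2x
f''(x) = 60x^2 + 2
f''(x) = 60x^2 + 2 >= 2 > 0 for all x
Therefore, f is convex on R.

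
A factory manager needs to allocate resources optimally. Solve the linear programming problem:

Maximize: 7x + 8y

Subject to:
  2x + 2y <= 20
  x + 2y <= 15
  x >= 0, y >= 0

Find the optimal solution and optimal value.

Feasible vertices: (0, 0), (0, 15/2), (5, 5), (10, 0)
Objective 7x + 8y at each:
  (0, 0): 0
  (0, 15/2): 60
  (5, 5): 75
  (10, 0): 70
Maximum is 75 at (5, 5).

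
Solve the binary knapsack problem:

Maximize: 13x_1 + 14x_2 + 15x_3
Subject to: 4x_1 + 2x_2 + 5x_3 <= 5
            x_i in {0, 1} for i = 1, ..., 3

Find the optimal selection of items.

Items: item 1 (v=13, w=4), item 2 (v=14, w=2), item 3 (v=15, w=5)
Capacity: 5
Checking all 8 subsets (w = total weight, v = total value):
  {}: w = 0, v = 0
  {1}: w = 4, v = 13
  {2}: w = 2, v = 14
  {3}: w = 5, v = 15
  {1, 2}: w = 6 > 5, infeasible
  {1, 3}: w = 9 > 5, infeasible
  {2, 3}: w = 7 > 5, infeasible
  {1, 2, 3}: w = 11 > 5, infeasible
Best feasible subset: items [3]
Total weight: 5 <= 5, total value: 15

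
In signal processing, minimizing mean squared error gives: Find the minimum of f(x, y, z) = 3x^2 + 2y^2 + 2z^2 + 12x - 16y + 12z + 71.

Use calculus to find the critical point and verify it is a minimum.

f(x,y,z) = 3x^2 + 2y^2 + 2z^2 + 12x - 16y + 12z + 71
df/dx = 6x + (12) = 0 => x = -2
df/dy = 4y + (-16) = 0 => y = 4
df/dz = 4z + (12) = 0 => z = -3
f(-2,4,-3) = 3*(-2)^2 + 2*(4)^2 + 2*(-3)^2 + 12*(-2) + -16*(4) + 12*(-3) + 71 = 9
Hessian is diagonal with entries 6, 4, 4 > 0, confirmed minimum.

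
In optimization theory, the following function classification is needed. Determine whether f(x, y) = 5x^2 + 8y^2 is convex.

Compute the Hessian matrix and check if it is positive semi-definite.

f(x,y) = 5x^2 + 8y^2
Hessian H = [[10, 0], [0, 16]]
trace(H) = 26, det(H) = 160
Eigenvalues: (26 +/- sqrt(36)) / 2 = 16, 10
Since both eigenvalues > 0, f is convex.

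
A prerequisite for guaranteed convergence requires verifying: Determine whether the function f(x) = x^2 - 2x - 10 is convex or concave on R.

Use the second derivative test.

f(x) = x^2 - 2x - 10
f'(x) = 2x - 2
f''(x) = 2
Since f''(x) = 2 > 0 for all x, f is convex on R.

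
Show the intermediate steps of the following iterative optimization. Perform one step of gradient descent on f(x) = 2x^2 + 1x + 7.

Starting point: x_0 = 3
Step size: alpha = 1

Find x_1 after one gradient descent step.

f(x) = 2x^2 + 1x + 7
f'(x) = 4x + 1
f'(3) = 4*3 + (1) = 13
x_1 = x_0 - alpha * f'(x_0) = 3 - 1 * 13 = -10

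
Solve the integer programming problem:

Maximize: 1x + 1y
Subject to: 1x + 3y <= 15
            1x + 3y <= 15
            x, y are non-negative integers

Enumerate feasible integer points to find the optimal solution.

Constraint 1: 1x + 3y <= 15
Constraint 2: 1x + 3y <= 15
Feasible x range (need y >= 0): 0 <= x <= min(15/1, 15/1) => x in {0, ..., 15}.
Enumerate feasible integer points row by row (the coefficient of y is 1 > 0, so for each x the largest feasible y gives the best value):
  x = 0: y <= min((15 - 1*0)/3, (15 - 1*0)/3) => y in {0, ..., 5}; best 1*0 + 1*5 = 5
  x = 1: y <= min((15 - 1*1)/3, (15 - 1*1)/3) => y in {0, ..., 4}; best 1*1 + 1*4 = 5
  x = 2: y <= min((15 - 1*2)/3, (15 - 1*2)/3) => y in {0, ..., 4}; best 1*2 + 1*4 = 6
  x = 3: y <= min((15 - 1*3)/3, (15 - 1*3)/3) => y in {0, ..., 4}; best 1*3 + 1*4 = 7
  x = 4: y <= min((15 - 1*4)/3, (15 - 1*4)/3) => y in {0, ..., 3}; best 1*4 + 1*3 = 7
  x = 5: y <= min((15 - 1*5)/3, (15 - 1*5)/3) => y in {0, ..., 3}; best 1*5 + 1*3 = 8
  x = 6: y <= min((15 - 1*6)/3, (15 - 1*6)/3) => y in {0, ..., 3}; best 1*6 + 1*3 = 9
  x = 7: y <= min((15 - 1*7)/3, (15 - 1*7)/3) => y in {0, ..., 2}; best 1*7 + 1*2 = 9
  x = 8: y <= min((15 - 1*8)/3, (15 - 1*8)/3) => y in {0, ..., 2}; best 1*8 + 1*2 = 10
  x = 9: y <= min((15 - 1*9)/3, (15 - 1*9)/3) => y in {0, ..., 2}; best 1*9 + 1*2 = 11
  x = 10: y <= min((15 - 1*10)/3, (15 - 1*10)/3) => y in {0, ..., 1}; best 1*10 + 1*1 = 11
  x = 11: y <= min((15 - 1*11)/3, (15 - 1*11)/3) => y in {0, ..., 1}; best 1*11 + 1*1 = 12
  x = 12: y <= min((15 - 1*12)/3, (15 - 1*12)/3) => y in {0, ..., 1}; best 1*12 + 1*1 = 13
  x = 13: y <= min((15 - 1*13)/3, (15 - 1*13)/3) => y in {0}; best 1*13 + 1*0 = 13
  x = 14: y <= min((15 - 1*14)/3, (15 - 1*14)/3) => y in {0}; best 1*14 + 1*0 = 14
  x = 15: y <= min((15 - 1*15)/3, (15 - 1*15)/3) => y in {0}; best 1*15 + 1*0 = 15
The maximum 1x + 1y = 15 is achieved at x = 15, y = 0.
Check: 1*15 + 3*0 = 15 <= 15 and 1*15 + 3*0 = 15 <= 15.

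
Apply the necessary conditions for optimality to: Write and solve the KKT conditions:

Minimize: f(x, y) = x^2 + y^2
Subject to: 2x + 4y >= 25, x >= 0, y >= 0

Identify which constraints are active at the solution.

KKT conditions for min x^2 + y^2 s.t. 2x + 4y >= 25, x >= 0, y >= 0:
Stationarity: 2x = mu*2 + mu_x, 2y = mu*4 + mu_y, with mu, mu_x, mu_y >= 0
Complementary slackness: mu*(2x + 4y - 25) = 0, mu_x*x = 0, mu_y*y = 0
(0, 0) is infeasible (2*0 + 4*0 < 25), so if mu = 0 stationarity would force x = mu_x/2 >= 0, y = mu_y/2 >= 0 with mu_x*x = mu_y*y = 0, i.e. x = y = 0: contradiction. Hence mu > 0 and 2x + 4y = 25 is active.
Try x > 0, y > 0 (so mu_x = mu_y = 0): x = 2*mu/2, y = 4*mu/2
Substitute: 2*(2*mu/2) + 4*(4*mu/2) = 25
  mu*20/2 = 25 => mu = 5/2
x* = 5/2 > 0, y* = 5 > 0, consistent with mu_x = mu_y = 0.
f is convex and the constraints are linear, so this KKT point is the global minimum.
f* = 125/4
Active constraints: 2x + 4y >= 25 (holds with equality, mu = 5/2 > 0); x >= 0 and y >= 0 are inactive (mu_x = mu_y = 0).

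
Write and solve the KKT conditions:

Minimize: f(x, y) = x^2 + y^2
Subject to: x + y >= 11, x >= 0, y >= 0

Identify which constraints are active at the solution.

KKT conditions for min x^2 + y^2 s.t. 1x + 1y >= 11, x >= 0, y >= 0:
Stationarity: 2x = mu*1 + mu_x, 2y = mu*1 + mu_y, with mu, mu_x, mu_y >= 0
Complementary slackness: mu*(x + y - 11) = 0, mu_x*x = 0, mu_y*y = 0
(0, 0) is infeasible (1*0 + 1*0 < 11), so if mu = 0 stationarity would force x = mu_x/2 >= 0, y = mu_y/2 >= 0 with mu_x*x = mu_y*y = 0, i.e. x = y = 0: contradiction. Hence mu > 0 and x + y = 11 is active.
Try x > 0, y > 0 (so mu_x = mu_y = 0): x = 1*mu/2, y = 1*mu/2
Substitute: 1*(1*mu/2) + 1*(1*mu/2) = 11
  mu*2/2 = 11 => mu = 11
x* = 11/2 > 0, y* = 11/2 > 0, consistent with mu_x = mu_y = 0.
f is convex and the constraints are linear, so this KKT point is the global minimum.
f* = 121/2
Active constraints: x + y >= 11 (holds with equality, mu = 11 > 0); x >= 0 and y >= 0 are inactive (mu_x = mu_y = 0).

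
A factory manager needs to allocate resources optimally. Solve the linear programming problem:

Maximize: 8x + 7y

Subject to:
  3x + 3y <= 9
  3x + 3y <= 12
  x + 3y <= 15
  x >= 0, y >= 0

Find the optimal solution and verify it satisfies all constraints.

Feasible vertices: (0, 0), (0, 3), (3, 0)
Objective 8x + 7y at each vertex:
  (0, 0): 0
  (0, 3): 21
  (3, 0): 24
Maximum is 24 at (3, 0).
Verify constraints at (x, y) = (3, 0):
  3*3 + 3*0 = 9 <= 9 (active)
  3*3 + 3*0 = 9 <= 12
  1*3 + 3*0 = 3 <= 15
  x = 3 >= 0, y = 0 >= 0. All constraints satisfied.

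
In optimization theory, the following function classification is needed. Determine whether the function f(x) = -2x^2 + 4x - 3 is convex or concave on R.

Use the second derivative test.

f(x) = -2x^2 + 4x - 3
f'(x) = -4x + 4
f''(x) = -4
Since f''(x) = -4 < 0 for all x, f is concave on R.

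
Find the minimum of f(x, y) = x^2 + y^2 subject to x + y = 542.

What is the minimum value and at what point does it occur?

Substitute y = 542 - x into f(x,y) = x^2 + y^2:
g(x) = x^2 + (542 - x)^2 = 2x^2 - 1084x + 293764
g'(x) = 4x - 1084 = 0  =>  x = 271
y = 542 - 271 = 271
Minimum value = 271^2 + 271^2 = 146882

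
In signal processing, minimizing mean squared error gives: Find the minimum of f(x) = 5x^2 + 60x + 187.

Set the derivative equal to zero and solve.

f(x) = 5x^2 + 60x + 187
f'(x) = 10x + (60) = 0
x = -60/10 = -6
f(-6) = 7
Since f''(x) = 10 > 0, this is a minimum.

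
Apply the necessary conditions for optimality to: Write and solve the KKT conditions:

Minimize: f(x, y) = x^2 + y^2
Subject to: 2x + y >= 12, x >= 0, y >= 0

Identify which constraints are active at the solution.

KKT conditions for min x^2 + y^2 s.t. 2x + 1y >= 12, x >= 0, y >= 0:
Stationarity: 2x = mu*2 + mu_x, 2y = mu*1 + mu_y, with mu, mu_x, mu_y >= 0
Complementary slackness: mu*(2x + y - 12) = 0, mu_x*x = 0, mu_y*y = 0
(0, 0) is infeasible (2*0 + 1*0 < 12), so if mu = 0 stationarity would force x = mu_x/2 >= 0, y = mu_y/2 >= 0 with mu_x*x = mu_y*y = 0, i.e. x = y = 0: contradiction. Hence mu > 0 and 2x + y = 12 is active.
Try x > 0, y > 0 (so mu_x = mu_y = 0): x = 2*mu/2, y = 1*mu/2
Substitute: 2*(2*mu/2) + 1*(1*mu/2) = 12
  mu*5/2 = 12 => mu = 24/5
x* = 24/5 > 0, y* = 12/5 > 0, consistent with mu_x = mu_y = 0.
f is convex and the constraints are linear, so this KKT point is the global minimum.
f* = 144/5
Active constraints: 2x + y >= 12 (holds with equality, mu = 24/5 > 0); x >= 0 and y >= 0 are inactive (mu_x = mu_y = 0).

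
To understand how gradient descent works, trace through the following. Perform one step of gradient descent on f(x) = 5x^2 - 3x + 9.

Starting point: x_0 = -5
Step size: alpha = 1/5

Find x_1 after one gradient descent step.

f(x) = 5x^2 - 3x + 9
f'(x) = 10x - 3
f'(-5) = 10*-5 + (-3) = -53
x_1 = x_0 - alpha * f'(x_0) = -5 - 1/5 * -53 = 28/5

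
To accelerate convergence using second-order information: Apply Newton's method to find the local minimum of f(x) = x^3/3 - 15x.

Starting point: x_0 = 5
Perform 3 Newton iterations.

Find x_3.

f(x) = x^3/3 - 15x
f'(x) = x^2 - 15, f''(x) = 2x
Newton update: x_{n+1} = x_n - (x_n^2 - 15)/(2*x_n)
Step 1: x_0 = 5, f'=10, f''=10, x_1 = 4
Step 2: x_1 = 4, f'=1, f''=8, x_2 = 31/8
Step 3: x_2 = 31/8, f'=1/64, f''=31/4, x_3 = 1921/496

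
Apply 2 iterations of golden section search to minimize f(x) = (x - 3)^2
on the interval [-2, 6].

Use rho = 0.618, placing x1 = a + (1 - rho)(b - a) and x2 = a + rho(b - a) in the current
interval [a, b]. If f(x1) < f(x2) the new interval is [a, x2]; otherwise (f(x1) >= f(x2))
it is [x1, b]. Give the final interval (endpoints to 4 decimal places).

Golden section search for min of f(x) = (x - 3)^2 on [-2, 6].
Each step: x1 = a + (1 - rho)(b - a), x2 = a + rho(b - a); if f(x1) < f(x2) keep [a, x2], otherwise keep [x1, b].
Step 1: [-2.0000, 6.0000], x1=1.0560 (f=3.7791), x2=2.9440 (f=0.0031); f(x1) > f(x2) => keep [1.0560, 6.0000]
Step 2: [1.0560, 6.0000], x1=2.9446 (f=0.0031), x2=4.1114 (f=1.2352); f(x1) < f(x2) => keep [1.0560, 4.1114]
Final interval: [1.0560, 4.1114]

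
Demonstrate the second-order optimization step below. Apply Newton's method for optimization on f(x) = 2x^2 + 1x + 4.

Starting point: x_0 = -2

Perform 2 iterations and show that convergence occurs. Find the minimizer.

f(x) = 2x^2 + 1x + 4, f'(x) = 4x + (1), f''(x) = 4
Step 1: f'(-2) = -7, x_1 = -2 - -7/4 = -1/4
Step 2: f'(-1/4) = 0, x_2 = -1/4 (converged)
Newton's method converges in 1 step for quadratics.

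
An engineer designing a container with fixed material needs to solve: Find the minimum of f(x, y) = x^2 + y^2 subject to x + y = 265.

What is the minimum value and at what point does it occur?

Substitute y = 265 - x into f(x,y) = x^2 + y^2:
g(x) = x^2 + (265 - x)^2 = 2x^2 - 530x + 70225
g'(x) = 4x - 530 = 0  =>  x = 265/2
y = 265 - 265/2 = 265/2
Minimum value = (265/2)^2 + (265/2)^2 = 70225/2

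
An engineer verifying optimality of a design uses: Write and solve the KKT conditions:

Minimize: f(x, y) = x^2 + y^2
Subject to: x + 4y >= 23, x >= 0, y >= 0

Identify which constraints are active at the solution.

KKT conditions for min x^2 + y^2 s.t. 1x + 4y >= 23, x >= 0, y >= 0:
Stationarity: 2x = mu*1 + mu_x, 2y = mu*4 + mu_y, with mu, mu_x, mu_y >= 0
Complementary slackness: mu*(x + 4y - 23) = 0, mu_x*x = 0, mu_y*y = 0
(0, 0) is infeasible (1*0 + 4*0 < 23), so if mu = 0 stationarity would force x = mu_x/2 >= 0, y = mu_y/2 >= 0 with mu_x*x = mu_y*y = 0, i.e. x = y = 0: contradiction. Hence mu > 0 and x + 4y = 23 is active.
Try x > 0, y > 0 (so mu_x = mu_y = 0): x = 1*mu/2, y = 4*mu/2
Substitute: 1*(1*mu/2) + 4*(4*mu/2) = 23
  mu*17/2 = 23 => mu = 46/17
x* = 23/17 > 0, y* = 92/17 > 0, consistent with mu_x = mu_y = 0.
f is convex and the constraints are linear, so this KKT point is the global minimum.
f* = 529/17
Active constraints: x + 4y >= 23 (holds with equality, mu = 46/17 > 0); x >= 0 and y >= 0 are inactive (mu_x = mu_y = 0).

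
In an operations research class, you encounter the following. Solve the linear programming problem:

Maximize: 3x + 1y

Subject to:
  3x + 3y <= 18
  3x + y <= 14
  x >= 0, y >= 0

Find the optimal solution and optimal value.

Feasible vertices: (0, 0), (0, 6), (4, 2), (14/3, 0)
Objective 3x + 1y at each:
  (0, 0): 0
  (0, 6): 6
  (4, 2): 14
  (14/3, 0): 14
Maximum is 14 at (4, 2).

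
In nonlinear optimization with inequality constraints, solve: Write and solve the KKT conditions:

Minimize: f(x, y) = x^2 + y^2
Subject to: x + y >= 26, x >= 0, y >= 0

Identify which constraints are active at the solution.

KKT conditions for min x^2 + y^2 s.t. 1x + 1y >= 26, x >= 0, y >= 0:
Stationarity: 2x = mu*1 + mu_x, 2y = mu*1 + mu_y, with mu, mu_x, mu_y >= 0
Complementary slackness: mu*(x + y - 26) = 0, mu_x*x = 0, mu_y*y = 0
(0, 0) is infeasible (1*0 + 1*0 < 26), so if mu = 0 stationarity would force x = mu_x/2 >= 0, y = mu_y/2 >= 0 with mu_x*x = mu_y*y = 0, i.e. x = y = 0: contradiction. Hence mu > 0 and x + y = 26 is active.
Try x > 0, y > 0 (so mu_x = mu_y = 0): x = 1*mu/2, y = 1*mu/2
Substitute: 1*(1*mu/2) + 1*(1*mu/2) = 26
  mu*2/2 = 26 => mu = 26
x* = 13 > 0, y* = 13 > 0, consistent with mu_x = mu_y = 0.
f is convex and the constraints are linear, so this KKT point is the global minimum.
f* = 338
Active constraints: x + y >= 26 (holds with equality, mu = 26 > 0); x >= 0 and y >= 0 are inactive (mu_x = mu_y = 0).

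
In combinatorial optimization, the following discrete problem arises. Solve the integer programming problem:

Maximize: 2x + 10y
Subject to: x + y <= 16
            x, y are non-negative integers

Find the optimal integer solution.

Objective: 2x + 10y, constraint: x + y <= 16
Coefficient of y is 10 > coefficient of x is 2, so allocate the entire budget to y.
Optimal: x = 0, y = 16, value = 160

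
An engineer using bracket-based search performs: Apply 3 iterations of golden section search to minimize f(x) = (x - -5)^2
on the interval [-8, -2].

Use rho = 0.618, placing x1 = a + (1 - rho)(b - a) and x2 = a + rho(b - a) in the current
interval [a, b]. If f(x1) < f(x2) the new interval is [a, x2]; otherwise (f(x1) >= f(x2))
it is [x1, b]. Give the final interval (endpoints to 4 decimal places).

Golden section search for min of f(x) = (x - -5)^2 on [-8, -2].
Each step: x1 = a + (1 - rho)(b - a), x2 = a + rho(b - a); if f(x1) < f(x2) keep [a, x2], otherwise keep [x1, b].
Step 1: [-8.0000, -2.0000], x1=-5.7080 (f=0.5013), x2=-4.2920 (f=0.5013); f(x1) = f(x2) (tie, not '<') => keep [-5.7080, -2.0000]
Step 2: [-5.7080, -2.0000], x1=-4.2915 (f=0.5019), x2=-3.4165 (f=2.5076); f(x1) < f(x2) => keep [-5.7080, -3.4165]
Step 3: [-5.7080, -3.4165], x1=-4.8326 (f=0.0280), x2=-4.2918 (f=0.5015); f(x1) < f(x2) => keep [-5.7080, -4.2918]
Final interval: [-5.7080, -4.2918]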